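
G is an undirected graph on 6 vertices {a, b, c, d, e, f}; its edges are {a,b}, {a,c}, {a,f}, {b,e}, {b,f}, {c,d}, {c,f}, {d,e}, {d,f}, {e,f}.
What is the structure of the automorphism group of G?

the dihedral group of order 10

Vertex f is the unique vertex of degree 5; the remaining 5 vertices each have degree 3 and induce a cycle, so G is the wheel on 6 vertices with hub f. With the hub fixed, the remaining symmetry is that of the rim cycle C_5, giving the dihedral group D_5.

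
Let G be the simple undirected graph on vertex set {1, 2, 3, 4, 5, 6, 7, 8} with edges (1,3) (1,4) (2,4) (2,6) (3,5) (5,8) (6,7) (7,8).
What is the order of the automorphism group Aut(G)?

16

Every vertex has degree 2 and the graph is connected, so G is the 8-cycle C_8. The automorphisms of the 8-cycle are exactly the symmetries of a regular 8-gon: the dihedral group D_8, |D_8| = 16.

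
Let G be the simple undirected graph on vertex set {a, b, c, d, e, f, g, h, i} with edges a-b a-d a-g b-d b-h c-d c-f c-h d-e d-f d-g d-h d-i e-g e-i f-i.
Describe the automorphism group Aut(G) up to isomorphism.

D_8

Vertex d is the unique vertex of degree 8; the remaining 8 vertices each have degree 3 and induce a cycle, so G is the wheel on 9 vertices with hub d. With the hub fixed, the remaining symmetry is that of the rim cycle C_8, giving the dihedral group D_8.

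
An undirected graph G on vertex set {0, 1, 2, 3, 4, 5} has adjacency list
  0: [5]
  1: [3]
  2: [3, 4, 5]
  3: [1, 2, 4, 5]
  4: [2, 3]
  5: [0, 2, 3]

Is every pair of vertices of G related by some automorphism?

No

Vertex 3 is the only vertex of degree 4, so every automorphism fixes it; G is not vertex-transitive.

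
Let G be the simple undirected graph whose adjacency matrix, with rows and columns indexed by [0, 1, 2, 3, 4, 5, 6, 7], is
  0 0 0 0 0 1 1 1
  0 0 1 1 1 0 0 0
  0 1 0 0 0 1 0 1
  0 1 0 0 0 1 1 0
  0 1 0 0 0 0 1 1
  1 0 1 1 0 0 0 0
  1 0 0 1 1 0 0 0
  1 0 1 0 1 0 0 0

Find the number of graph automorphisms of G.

48

G is 3-regular and bipartite on 2^3 = 8 vertices with girth 4; it is the hypercube graph Q_3. The symmetry group of the 3-cube is the hyperoctahedral group B_3 = Z_2 ≀ S_3, of order 2^3·3! = 48.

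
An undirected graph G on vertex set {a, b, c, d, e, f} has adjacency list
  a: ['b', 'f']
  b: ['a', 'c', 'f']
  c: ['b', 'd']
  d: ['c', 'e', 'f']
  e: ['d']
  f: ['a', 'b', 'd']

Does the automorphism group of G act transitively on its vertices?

Vertex e is the only vertex of degree 1, so every automorphism fixes it; G is not vertex-transitive.

No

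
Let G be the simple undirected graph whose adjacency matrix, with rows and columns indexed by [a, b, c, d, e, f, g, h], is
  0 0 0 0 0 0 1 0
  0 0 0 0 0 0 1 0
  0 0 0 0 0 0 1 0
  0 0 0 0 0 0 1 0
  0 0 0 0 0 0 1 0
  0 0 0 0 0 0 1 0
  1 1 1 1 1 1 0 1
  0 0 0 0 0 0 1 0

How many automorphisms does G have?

Vertex g has degree 7 and every other vertex has degree 1, so G is the star K_{1,7} with centre g. The 7 leaves are pairwise interchangeable while the centre is fixed, giving Aut(G) = S_7.

5040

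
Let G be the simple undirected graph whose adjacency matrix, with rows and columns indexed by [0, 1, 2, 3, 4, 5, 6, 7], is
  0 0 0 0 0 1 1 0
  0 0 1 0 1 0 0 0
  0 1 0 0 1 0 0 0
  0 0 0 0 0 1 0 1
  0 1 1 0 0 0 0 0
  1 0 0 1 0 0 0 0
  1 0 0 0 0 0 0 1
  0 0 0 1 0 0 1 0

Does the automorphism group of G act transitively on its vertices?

G has two connected components, {0, 3, 5, 6, 7} and {1, 2, 4}; each is 2-regular, so G = C_5 ⊔ C_3. The orbit of 0 under Aut(G) is {0, 3, 5, 6, 7}, which does not contain 1, so G is not vertex-transitive.

No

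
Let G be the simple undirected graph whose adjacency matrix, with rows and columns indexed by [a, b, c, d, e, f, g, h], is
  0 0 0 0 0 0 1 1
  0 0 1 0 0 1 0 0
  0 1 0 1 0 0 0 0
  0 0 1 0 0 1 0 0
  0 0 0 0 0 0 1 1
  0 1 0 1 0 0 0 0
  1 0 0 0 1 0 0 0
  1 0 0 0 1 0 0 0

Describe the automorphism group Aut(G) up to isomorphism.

(D_4 × D_4) ⋊ Z_2

G has two connected components, {b, c, d, f} and {a, e, g, h}; each is 2-regular, so G = C_4 ⊔ C_4. Aut of a disjoint union of two copies of C_4 is the wreath product D_4 ≀ Z_2, of order 2·8² = 128.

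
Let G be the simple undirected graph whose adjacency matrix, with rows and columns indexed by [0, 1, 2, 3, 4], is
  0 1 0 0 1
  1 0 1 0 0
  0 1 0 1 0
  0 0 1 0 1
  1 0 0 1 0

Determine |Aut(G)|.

G is 2-regular and connected on 5 vertices, i.e. the cycle C_5. The automorphisms of the 5-cycle are exactly the symmetries of a regular 5-gon: the dihedral group D_5, |D_5| = 10.

10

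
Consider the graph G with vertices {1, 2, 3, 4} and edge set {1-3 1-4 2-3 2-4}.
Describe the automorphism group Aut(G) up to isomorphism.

Every vertex has degree 2 and the graph is connected, so G is the 4-cycle C_4. C_4 has 4 rotations and 4 reflections, so Aut(C_4) ≅ D_4 of order 8.

the dihedral group of order 8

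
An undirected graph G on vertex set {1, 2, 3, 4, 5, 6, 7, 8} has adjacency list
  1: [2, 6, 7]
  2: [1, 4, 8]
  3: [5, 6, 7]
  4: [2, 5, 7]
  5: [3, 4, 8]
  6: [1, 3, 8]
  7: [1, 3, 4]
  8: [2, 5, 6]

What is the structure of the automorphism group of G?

Z_2^3 ⋊ S_3

G is 3-regular and bipartite on 2^3 = 8 vertices with girth 4; it is the hypercube graph Q_3. The symmetry group of the 3-cube is the hyperoctahedral group B_3 = Z_2 ≀ S_3, of order 2^3·3! = 48.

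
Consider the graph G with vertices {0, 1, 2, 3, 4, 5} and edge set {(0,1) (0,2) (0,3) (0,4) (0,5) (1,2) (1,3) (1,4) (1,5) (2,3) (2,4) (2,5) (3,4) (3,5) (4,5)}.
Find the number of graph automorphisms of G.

720

All 6 vertices are pairwise adjacent: G = K_6. Any permutation of the 6 vertices preserves K_6, so Aut(K_6) = S_6 of order 6! = 720.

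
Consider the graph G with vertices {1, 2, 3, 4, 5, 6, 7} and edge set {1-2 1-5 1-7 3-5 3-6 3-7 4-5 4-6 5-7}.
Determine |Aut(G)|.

Degrees alone do not determine every vertex (e.g. 1 and 3 both have degree 3), but their neighbour-degree multisets differ: N(1) has degrees [1, 3, 4] while N(3) has degrees [2, 3, 4]. Repeating this refinement separates all vertices, so the only automorphism is the identity.

1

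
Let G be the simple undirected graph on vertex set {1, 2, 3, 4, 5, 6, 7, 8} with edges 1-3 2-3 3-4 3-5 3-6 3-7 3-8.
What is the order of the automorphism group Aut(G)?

5040

Vertex 3 has degree 7 and every other vertex has degree 1, so G is the star K_{1,7} with centre 3. Any automorphism fixes the centre and permutes the 7 leaves freely, so Aut(G) ≅ S_7 of order 7! = 5040.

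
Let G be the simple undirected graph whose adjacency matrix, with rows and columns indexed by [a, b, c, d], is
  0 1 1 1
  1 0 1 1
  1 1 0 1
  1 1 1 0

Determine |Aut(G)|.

Every vertex has degree 3, so G is the complete graph K_4. Every bijection on the vertex set is an automorphism of K_4; hence Aut(K_4) ≅ S_4, order 24.

24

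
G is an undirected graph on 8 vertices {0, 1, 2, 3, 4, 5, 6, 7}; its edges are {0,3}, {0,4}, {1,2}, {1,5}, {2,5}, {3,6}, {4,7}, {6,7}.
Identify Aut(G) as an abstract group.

D_5 × D_3

G has two connected components, {0, 3, 4, 6, 7} and {1, 2, 5}; each is 2-regular, so G = C_5 ⊔ C_3. The components are non-isomorphic (different sizes), so Aut(G) = Aut(C_5) × Aut(C_3) = D_5 × D_3 of order 10·6 = 60.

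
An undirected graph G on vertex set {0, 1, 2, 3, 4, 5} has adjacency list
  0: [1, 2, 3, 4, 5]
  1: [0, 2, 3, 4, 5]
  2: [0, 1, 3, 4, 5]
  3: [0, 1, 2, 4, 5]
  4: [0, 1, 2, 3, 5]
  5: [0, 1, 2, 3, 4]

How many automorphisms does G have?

720

All 6 vertices are pairwise adjacent: G = K_6. Any permutation of the 6 vertices preserves K_6, so Aut(K_6) = S_6 of order 6! = 720.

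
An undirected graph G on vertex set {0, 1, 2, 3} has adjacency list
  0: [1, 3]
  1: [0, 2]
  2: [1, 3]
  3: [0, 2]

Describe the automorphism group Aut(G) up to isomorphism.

G is 2-regular and bipartite with parts {0, 2} and {1, 3} (each part is independent and every cross-pair is an edge), so G = K_{2,2}. Each part can be permuted independently (S_2 × S_2) and the two equal-size parts can also be swapped, giving (S_2 × S_2) ⋊ Z_2 of order 2·(2!)² = 8.

S_2 ≀ Z_2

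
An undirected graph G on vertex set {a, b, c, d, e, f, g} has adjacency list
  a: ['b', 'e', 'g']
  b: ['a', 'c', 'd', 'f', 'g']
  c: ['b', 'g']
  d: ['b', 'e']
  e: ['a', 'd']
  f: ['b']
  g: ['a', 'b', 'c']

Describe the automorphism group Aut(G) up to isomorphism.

1

The degree sequence is [3, 5, 2, 2, 2, 1, 3]. Checking the degree-preserving permutations of the vertex set shows that none except the identity preserves every edge, so Aut(G) is trivial.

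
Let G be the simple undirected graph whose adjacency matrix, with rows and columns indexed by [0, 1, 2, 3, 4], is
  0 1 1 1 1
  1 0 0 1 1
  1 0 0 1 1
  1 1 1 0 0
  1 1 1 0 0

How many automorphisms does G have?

8

Vertex 0 is the unique vertex of degree 4; the remaining 4 vertices each have degree 3 and induce a cycle, so G is the wheel on 5 vertices with hub 0. With the hub fixed, the remaining symmetry is that of the rim cycle C_4, giving the dihedral group D_4.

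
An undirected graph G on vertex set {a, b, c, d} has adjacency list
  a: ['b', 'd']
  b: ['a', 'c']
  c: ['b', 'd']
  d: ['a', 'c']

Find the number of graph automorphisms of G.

G is 2-regular and connected on 4 vertices, i.e. the cycle C_4. The automorphisms of the 4-cycle are exactly the symmetries of a regular 4-gon: the dihedral group D_4, |D_4| = 8.

8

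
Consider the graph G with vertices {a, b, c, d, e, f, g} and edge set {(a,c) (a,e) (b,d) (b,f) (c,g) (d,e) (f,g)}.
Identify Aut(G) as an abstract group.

D_7

G is 2-regular and connected on 7 vertices, i.e. the cycle C_7. C_7 has 7 rotations and 7 reflections, so Aut(C_7) ≅ D_7 of order 14.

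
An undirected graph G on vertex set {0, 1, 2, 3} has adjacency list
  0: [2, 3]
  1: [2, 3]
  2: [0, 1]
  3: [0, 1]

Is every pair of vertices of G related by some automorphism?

G is 2-regular and bipartite on 2^2 = 4 vertices with girth 4; it is the hypercube graph Q_2. Aut(Q_2) consists of the signed permutations of the 2 coordinate axes: 2! permutations times 2^2 sign flips, so |Aut| = 2^2·2! = 8. This group acts transitively on the 4 vertices.

Yes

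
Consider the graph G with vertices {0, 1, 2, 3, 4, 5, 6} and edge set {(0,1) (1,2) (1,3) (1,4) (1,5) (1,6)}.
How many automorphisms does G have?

720

Vertex 1 has degree 6 and every other vertex has degree 1, so G is the star K_{1,6} with centre 1. Any automorphism fixes the centre and permutes the 6 leaves freely, so Aut(G) ≅ S_6 of order 6! = 720.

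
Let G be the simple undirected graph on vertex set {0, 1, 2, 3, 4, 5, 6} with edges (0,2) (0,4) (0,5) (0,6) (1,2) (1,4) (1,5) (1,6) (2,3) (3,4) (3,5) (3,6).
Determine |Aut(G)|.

144

The vertices split by degree into {0, 1, 3} (degree 4) and {2, 4, 5, 6} (degree 3); every edge runs between the two parts, so G is the complete bipartite graph K_{3,4}. Automorphisms preserve the bipartition setwise (since the parts differ in size) and act as S_4 × S_3 within it; |Aut| = 144.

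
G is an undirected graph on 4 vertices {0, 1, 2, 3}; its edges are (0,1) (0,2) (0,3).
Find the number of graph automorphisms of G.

Vertex 0 has degree 3 and every other vertex has degree 1, so G is the star K_{1,3} with centre 0. The 3 leaves are pairwise interchangeable while the centre is fixed, giving Aut(G) = S_3.

6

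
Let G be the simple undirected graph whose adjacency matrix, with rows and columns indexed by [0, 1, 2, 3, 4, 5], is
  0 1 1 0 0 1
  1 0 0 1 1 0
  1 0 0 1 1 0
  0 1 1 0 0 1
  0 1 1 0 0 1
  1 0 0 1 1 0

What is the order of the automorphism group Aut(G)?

72

G is 3-regular and bipartite with parts {0, 3, 4} and {1, 2, 5} (each part is independent and every cross-pair is an edge), so G = K_{3,3}. Each part can be permuted independently (S_3 × S_3) and the two equal-size parts can also be swapped, giving (S_3 × S_3) ⋊ Z_2 of order 2·(3!)² = 72.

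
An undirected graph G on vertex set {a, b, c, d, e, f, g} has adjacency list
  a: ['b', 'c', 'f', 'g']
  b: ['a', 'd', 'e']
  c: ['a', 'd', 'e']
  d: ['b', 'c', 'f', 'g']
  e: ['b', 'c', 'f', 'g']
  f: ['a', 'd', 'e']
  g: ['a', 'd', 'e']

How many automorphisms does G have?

The vertices split by degree into {a, d, e} (degree 4) and {b, c, f, g} (degree 3); every edge runs between the two parts, so G is the complete bipartite graph K_{3,4}. Automorphisms preserve the bipartition setwise (since the parts differ in size) and act as S_3 × S_4 within it; |Aut| = 144.

144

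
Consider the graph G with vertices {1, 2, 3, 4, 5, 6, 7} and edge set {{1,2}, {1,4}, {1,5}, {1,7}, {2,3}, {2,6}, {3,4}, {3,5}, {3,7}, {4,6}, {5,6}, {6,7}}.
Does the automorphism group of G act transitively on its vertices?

No

Automorphisms preserve degree, but G has vertices of degree 3 and vertices of degree 4; no automorphism maps one to the other, so G is not vertex-transitive.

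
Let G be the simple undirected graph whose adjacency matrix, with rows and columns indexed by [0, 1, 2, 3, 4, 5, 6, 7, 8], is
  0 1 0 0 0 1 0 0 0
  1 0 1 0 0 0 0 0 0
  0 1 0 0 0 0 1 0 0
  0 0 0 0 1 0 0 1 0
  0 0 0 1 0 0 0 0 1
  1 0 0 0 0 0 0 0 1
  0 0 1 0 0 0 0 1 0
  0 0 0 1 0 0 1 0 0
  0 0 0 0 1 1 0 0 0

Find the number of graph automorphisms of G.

18

G is 2-regular and connected on 9 vertices, i.e. the cycle C_9. C_9 has 9 rotations and 9 reflections, so Aut(C_9) ≅ D_9 of order 18.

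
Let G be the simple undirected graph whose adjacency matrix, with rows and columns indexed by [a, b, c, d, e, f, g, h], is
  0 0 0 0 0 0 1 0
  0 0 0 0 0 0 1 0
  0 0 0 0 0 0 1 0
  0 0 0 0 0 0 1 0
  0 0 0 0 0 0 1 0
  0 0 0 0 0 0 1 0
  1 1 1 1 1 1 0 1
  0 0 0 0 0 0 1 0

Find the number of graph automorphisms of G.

Vertex g has degree 7 and every other vertex has degree 1, so G is the star K_{1,7} with centre g. The 7 leaves are pairwise interchangeable while the centre is fixed, giving Aut(G) = S_7.

5040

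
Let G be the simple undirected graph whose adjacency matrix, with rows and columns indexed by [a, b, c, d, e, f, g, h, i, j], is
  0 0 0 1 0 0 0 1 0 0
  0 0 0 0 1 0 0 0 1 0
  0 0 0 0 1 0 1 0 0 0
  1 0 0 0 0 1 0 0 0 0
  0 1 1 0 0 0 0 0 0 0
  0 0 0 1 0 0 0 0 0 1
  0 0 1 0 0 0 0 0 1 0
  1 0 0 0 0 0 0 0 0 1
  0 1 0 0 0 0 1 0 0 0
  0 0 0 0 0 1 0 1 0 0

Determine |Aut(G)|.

200

G has two connected components, {b, c, e, g, i} and {a, d, f, h, j}; each is 2-regular, so G = C_5 ⊔ C_5. Aut of a disjoint union of two copies of C_5 is the wreath product D_5 ≀ Z_2, of order 2·10² = 200.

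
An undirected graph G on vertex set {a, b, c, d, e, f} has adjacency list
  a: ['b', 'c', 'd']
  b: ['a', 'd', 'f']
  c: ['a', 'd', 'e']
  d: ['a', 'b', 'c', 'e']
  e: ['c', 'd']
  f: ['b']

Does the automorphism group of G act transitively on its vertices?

No

Vertex d is the only vertex of degree 4, so every automorphism fixes it; G is not vertex-transitive.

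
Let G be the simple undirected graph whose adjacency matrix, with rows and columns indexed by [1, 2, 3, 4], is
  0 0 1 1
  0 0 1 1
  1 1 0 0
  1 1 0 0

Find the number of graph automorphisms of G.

G is 2-regular and connected on 4 vertices, i.e. the cycle C_4. C_4 has 4 rotations and 4 reflections, so Aut(C_4) ≅ D_4 of order 8.

8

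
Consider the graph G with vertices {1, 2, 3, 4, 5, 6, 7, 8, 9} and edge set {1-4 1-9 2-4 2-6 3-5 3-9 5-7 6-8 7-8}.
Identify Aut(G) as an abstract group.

the dihedral group of order 18

Every vertex has degree 2 and the graph is connected, so G is the 9-cycle C_9. The automorphisms of the 9-cycle are exactly the symmetries of a regular 9-gon: the dihedral group D_9, |D_9| = 18.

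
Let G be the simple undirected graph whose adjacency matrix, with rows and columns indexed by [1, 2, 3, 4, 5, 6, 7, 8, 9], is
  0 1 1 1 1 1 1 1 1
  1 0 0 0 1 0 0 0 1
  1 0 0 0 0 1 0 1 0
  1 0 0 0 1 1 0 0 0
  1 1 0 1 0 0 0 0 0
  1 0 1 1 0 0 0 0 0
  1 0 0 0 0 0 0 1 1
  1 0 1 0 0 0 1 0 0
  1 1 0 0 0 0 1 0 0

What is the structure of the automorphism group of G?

the dihedral group of order 16

Vertex 1 is the unique vertex of degree 8; the remaining 8 vertices each have degree 3 and induce a cycle, so G is the wheel on 9 vertices with hub 1. With the hub fixed, the remaining symmetry is that of the rim cycle C_8, giving the dihedral group D_8.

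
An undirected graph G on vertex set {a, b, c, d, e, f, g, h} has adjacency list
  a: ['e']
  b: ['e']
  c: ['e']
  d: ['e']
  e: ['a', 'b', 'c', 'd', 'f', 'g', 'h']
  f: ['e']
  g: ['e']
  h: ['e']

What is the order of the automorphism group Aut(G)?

5040

Vertex e has degree 7 and every other vertex has degree 1, so G is the star K_{1,7} with centre e. The 7 leaves are pairwise interchangeable while the centre is fixed, giving Aut(G) = S_7.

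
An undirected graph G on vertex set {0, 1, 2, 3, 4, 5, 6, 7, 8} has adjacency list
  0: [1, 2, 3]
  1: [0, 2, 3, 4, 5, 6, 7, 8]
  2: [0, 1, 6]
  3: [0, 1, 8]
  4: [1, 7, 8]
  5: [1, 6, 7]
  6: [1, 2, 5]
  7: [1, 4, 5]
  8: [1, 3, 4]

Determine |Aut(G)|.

16

Vertex 1 is the unique vertex of degree 8; the remaining 8 vertices each have degree 3 and induce a cycle, so G is the wheel on 9 vertices with hub 1. With the hub fixed, the remaining symmetry is that of the rim cycle C_8, giving the dihedral group D_8.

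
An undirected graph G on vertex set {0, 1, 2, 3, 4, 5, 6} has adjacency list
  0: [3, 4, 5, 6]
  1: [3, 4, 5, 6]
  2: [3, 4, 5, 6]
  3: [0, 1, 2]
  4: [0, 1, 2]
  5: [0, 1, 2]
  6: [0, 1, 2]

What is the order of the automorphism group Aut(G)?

144

The vertices split by degree into {0, 1, 2} (degree 4) and {3, 4, 5, 6} (degree 3); every edge runs between the two parts, so G is the complete bipartite graph K_{3,4}. The parts have unequal sizes, so no automorphism swaps them; each part is permuted independently, giving S_3 × S_4 of order 3!·4! = 144.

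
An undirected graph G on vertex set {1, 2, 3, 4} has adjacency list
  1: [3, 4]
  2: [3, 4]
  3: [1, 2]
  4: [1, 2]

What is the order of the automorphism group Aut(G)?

G is 2-regular and connected on 4 vertices, i.e. the cycle C_4. C_4 has 4 rotations and 4 reflections, so Aut(C_4) ≅ D_4 of order 8.

8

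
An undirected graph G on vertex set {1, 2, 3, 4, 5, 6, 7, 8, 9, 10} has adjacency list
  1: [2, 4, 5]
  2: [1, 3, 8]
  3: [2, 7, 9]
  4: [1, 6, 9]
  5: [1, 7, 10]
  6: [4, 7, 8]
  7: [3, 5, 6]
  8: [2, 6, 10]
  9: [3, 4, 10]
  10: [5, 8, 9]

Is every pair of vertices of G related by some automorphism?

Yes

G is 3-regular on 10 vertices with no triangles and no 4-cycles (girth 5): this is the Petersen graph. Viewing the Petersen graph as the Kneser graph K(5,2) — vertices are 2-subsets of {1,…,5}, edges join disjoint pairs — its automorphisms are exactly the permutations of the 5-element set, so Aut ≅ S_5 of order 120. This group acts transitively on the 10 vertices.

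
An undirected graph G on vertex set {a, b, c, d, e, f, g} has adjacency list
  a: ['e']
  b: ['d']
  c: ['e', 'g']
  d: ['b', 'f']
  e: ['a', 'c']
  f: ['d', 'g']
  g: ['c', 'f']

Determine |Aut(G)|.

2

The degree sequence is [1, 1, 2, 2, 2, 2, 2]; the two degree-1 vertices a and b are the ends of a path, so G = P_7. A path has exactly one nontrivial symmetry — reversal — giving Aut(G) of order 2.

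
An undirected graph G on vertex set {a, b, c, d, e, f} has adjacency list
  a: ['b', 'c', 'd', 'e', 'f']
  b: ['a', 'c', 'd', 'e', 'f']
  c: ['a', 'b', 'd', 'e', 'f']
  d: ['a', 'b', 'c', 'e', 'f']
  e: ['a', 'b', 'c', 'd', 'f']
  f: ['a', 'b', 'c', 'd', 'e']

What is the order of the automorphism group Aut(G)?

720

All 6 vertices are pairwise adjacent: G = K_6. Any permutation of the 6 vertices preserves K_6, so Aut(K_6) = S_6 of order 6! = 720.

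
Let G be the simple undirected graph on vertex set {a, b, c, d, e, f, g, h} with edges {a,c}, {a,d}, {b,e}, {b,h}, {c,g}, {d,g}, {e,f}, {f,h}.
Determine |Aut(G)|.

128

G has two connected components, {b, e, f, h} and {a, c, d, g}; each is 2-regular, so G = C_4 ⊔ C_4. With two isomorphic components, Aut(G) = Aut(C_4) ≀ S_2 = (D_4 × D_4) ⋊ Z_2: permute each cycle by D_4, then optionally swap the two cycles. Order 2·(2·4)² = 128.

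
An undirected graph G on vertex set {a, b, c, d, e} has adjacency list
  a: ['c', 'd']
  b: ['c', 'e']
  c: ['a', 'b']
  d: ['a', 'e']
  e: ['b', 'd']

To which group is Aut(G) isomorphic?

Every vertex has degree 2 and the graph is connected, so G is the 5-cycle C_5. The automorphisms of the 5-cycle are exactly the symmetries of a regular 5-gon: the dihedral group D_5, |D_5| = 10.

D_5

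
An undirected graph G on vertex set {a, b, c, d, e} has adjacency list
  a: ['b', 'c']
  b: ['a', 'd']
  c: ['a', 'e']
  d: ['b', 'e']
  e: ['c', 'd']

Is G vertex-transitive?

G is 2-regular and connected on 5 vertices, i.e. the cycle C_5. C_5 has 5 rotations and 5 reflections, so Aut(C_5) ≅ D_5 of order 10. Under this action every vertex can be carried to every other, so G is vertex-transitive.

Yes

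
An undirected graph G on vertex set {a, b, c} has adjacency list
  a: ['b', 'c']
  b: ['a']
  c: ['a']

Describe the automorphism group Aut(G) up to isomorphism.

Z_2

The degree sequence is [2, 1, 1]; the two degree-1 vertices b and c are the ends of a path, so G = P_3. A path has exactly one nontrivial symmetry — reversal — giving Aut(G) of order 2.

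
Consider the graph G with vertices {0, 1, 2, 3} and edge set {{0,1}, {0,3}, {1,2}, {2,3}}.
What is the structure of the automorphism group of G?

the dihedral group of order 8

G is 2-regular and connected on 4 vertices, i.e. the cycle C_4. The automorphisms of the 4-cycle are exactly the symmetries of a regular 4-gon: the dihedral group D_4, |D_4| = 8.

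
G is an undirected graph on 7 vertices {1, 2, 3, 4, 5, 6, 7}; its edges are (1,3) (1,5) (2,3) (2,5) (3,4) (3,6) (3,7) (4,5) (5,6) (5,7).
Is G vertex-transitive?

Automorphisms preserve degree, but G has vertices of degree 2 and vertices of degree 5; no automorphism maps one to the other, so G is not vertex-transitive.

No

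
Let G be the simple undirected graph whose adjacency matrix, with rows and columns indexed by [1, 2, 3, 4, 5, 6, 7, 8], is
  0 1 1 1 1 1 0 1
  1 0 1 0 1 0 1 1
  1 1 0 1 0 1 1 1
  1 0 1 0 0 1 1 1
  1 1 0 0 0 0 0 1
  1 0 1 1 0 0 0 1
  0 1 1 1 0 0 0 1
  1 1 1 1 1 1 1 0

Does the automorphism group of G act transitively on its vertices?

No

Vertex 5 is the only vertex of degree 3, so every automorphism fixes it; G is not vertex-transitive.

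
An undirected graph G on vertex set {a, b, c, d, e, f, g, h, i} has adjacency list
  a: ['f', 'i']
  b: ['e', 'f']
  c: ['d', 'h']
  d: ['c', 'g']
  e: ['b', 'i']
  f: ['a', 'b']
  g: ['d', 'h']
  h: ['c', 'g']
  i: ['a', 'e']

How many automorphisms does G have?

G has two connected components, {a, b, e, f, i} and {c, d, g, h}; each is 2-regular, so G = C_5 ⊔ C_4. No automorphism exchanges components of different sizes, hence Aut(G) is the direct product D_5 × D_4, order 80.

80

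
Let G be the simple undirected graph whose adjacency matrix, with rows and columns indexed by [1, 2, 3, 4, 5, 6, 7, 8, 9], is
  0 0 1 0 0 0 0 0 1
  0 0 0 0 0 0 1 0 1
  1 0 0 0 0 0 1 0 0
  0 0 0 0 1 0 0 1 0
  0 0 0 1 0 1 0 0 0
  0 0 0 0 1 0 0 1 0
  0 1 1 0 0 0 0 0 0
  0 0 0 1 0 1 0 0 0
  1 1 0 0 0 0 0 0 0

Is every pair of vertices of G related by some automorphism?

No

G has two connected components, {1, 2, 3, 7, 9} and {4, 5, 6, 8}; each is 2-regular, so G = C_5 ⊔ C_4. The orbit of 1 under Aut(G) is {1, 2, 3, 7, 9}, which does not contain 4, so G is not vertex-transitive.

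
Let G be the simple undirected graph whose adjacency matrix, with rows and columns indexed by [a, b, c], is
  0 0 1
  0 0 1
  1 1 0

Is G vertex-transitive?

No

Vertex c is the only vertex of degree 2, so every automorphism fixes it; G is not vertex-transitive.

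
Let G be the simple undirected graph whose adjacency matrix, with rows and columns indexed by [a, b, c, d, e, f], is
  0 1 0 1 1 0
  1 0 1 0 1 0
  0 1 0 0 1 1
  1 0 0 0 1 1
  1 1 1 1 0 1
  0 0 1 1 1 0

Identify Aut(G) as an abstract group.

Vertex e is the unique vertex of degree 5; the remaining 5 vertices each have degree 3 and induce a cycle, so G is the wheel on 6 vertices with hub e. With the hub fixed, the remaining symmetry is that of the rim cycle C_5, giving the dihedral group D_5.

D_5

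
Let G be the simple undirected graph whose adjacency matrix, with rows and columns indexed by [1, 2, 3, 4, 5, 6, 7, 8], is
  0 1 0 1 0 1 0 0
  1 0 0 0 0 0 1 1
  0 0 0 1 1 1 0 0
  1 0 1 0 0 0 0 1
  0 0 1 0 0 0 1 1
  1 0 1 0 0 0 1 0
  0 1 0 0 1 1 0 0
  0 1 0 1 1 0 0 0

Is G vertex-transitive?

Yes

G is 3-regular and bipartite on 2^3 = 8 vertices with girth 4; it is the hypercube graph Q_3. The symmetry group of the 3-cube is the hyperoctahedral group B_3 = Z_2 ≀ S_3, of order 2^3·3! = 48. Under this action every vertex can be carried to every other, so G is vertex-transitive.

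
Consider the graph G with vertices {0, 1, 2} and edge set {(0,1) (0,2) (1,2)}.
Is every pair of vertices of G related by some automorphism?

Yes

All 3 vertices are pairwise adjacent: G = K_3. Any permutation of the 3 vertices preserves K_3, so Aut(K_3) = S_3 of order 3! = 6. Under this action every vertex can be carried to every other, so G is vertex-transitive.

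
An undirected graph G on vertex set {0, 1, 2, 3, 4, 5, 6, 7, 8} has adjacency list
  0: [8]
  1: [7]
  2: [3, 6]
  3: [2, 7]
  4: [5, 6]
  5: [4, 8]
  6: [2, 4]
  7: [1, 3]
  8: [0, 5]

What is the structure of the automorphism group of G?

Z_2

The degree sequence is [1, 1, 2, 2, 2, 2, 2, 2, 2]; the two degree-1 vertices 0 and 1 are the ends of a path, so G = P_9. The only nontrivial automorphism of a path is the end-to-end reflection, so Aut(G) ≅ Z_2.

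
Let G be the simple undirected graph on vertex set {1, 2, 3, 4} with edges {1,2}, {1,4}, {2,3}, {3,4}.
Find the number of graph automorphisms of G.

8

G is 2-regular and connected on 4 vertices, i.e. the cycle C_4. The automorphisms of the 4-cycle are exactly the symmetries of a regular 4-gon: the dihedral group D_4, |D_4| = 8.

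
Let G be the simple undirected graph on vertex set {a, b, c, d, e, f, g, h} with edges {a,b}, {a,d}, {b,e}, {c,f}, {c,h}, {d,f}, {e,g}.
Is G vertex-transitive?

No

Automorphisms preserve degree, but G has vertices of degree 1 and vertices of degree 2; no automorphism maps one to the other, so G is not vertex-transitive.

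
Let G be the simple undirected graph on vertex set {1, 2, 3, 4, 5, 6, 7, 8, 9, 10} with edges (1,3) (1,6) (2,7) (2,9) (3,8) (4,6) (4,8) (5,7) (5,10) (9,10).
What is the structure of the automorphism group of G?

D_5 ≀ Z_2

G has two connected components, {1, 3, 4, 6, 8} and {2, 5, 7, 9, 10}; each is 2-regular, so G = C_5 ⊔ C_5. With two isomorphic components, Aut(G) = Aut(C_5) ≀ S_2 = (D_5 × D_5) ⋊ Z_2: permute each cycle by D_5, then optionally swap the two cycles. Order 2·(2·5)² = 200.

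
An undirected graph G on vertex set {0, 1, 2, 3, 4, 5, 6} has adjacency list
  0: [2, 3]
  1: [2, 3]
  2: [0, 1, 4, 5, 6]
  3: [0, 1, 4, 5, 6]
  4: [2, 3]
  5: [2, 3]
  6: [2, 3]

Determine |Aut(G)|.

240

The vertices split by degree into {2, 3} (degree 5) and {0, 1, 4, 5, 6} (degree 2); every edge runs between the two parts, so G is the complete bipartite graph K_{2,5}. Automorphisms preserve the bipartition setwise (since the parts differ in size) and act as S_2 × S_5 within it; |Aut| = 240.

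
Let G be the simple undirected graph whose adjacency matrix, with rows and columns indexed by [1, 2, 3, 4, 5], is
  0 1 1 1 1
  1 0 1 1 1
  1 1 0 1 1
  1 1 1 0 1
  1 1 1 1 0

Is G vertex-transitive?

Yes

All 5 vertices are pairwise adjacent: G = K_5. Every bijection on the vertex set is an automorphism of K_5; hence Aut(K_5) ≅ S_5, order 120. Under this action every vertex can be carried to every other, so G is vertex-transitive.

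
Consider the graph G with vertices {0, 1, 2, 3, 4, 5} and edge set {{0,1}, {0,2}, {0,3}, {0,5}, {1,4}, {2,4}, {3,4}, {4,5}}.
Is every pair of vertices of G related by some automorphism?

Automorphisms preserve degree, but G has vertices of degree 2 and vertices of degree 4; no automorphism maps one to the other, so G is not vertex-transitive.

No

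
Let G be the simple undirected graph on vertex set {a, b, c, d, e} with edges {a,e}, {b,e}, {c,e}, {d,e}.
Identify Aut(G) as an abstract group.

the symmetric group on 4 letters

Vertex e has degree 4 and every other vertex has degree 1, so G is the star K_{1,4} with centre e. The 4 leaves are pairwise interchangeable while the centre is fixed, giving Aut(G) = S_4.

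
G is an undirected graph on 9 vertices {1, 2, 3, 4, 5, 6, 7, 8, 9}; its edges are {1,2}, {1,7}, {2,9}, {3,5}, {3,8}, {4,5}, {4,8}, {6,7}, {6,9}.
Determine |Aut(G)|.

G has two connected components, {1, 2, 6, 7, 9} and {3, 4, 5, 8}; each is 2-regular, so G = C_5 ⊔ C_4. The components are non-isomorphic (different sizes), so Aut(G) = Aut(C_5) × Aut(C_4) = D_5 × D_4 of order 10·8 = 80.

80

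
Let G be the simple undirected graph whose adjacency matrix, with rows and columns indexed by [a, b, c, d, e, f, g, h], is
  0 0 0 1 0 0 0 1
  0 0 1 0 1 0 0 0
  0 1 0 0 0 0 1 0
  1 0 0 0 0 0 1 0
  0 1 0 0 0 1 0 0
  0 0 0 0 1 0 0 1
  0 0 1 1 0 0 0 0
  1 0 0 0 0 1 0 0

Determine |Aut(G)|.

16

G is 2-regular and connected on 8 vertices, i.e. the cycle C_8. C_8 has 8 rotations and 8 reflections, so Aut(C_8) ≅ D_8 of order 16.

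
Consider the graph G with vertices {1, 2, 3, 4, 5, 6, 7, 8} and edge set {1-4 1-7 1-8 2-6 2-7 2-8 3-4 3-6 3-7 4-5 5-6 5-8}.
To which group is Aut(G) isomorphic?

G is 3-regular and bipartite on 2^3 = 8 vertices with girth 4; it is the hypercube graph Q_3. The symmetry group of the 3-cube is the hyperoctahedral group B_3 = Z_2 ≀ S_3, of order 2^3·3! = 48.

the hyperoctahedral group B_3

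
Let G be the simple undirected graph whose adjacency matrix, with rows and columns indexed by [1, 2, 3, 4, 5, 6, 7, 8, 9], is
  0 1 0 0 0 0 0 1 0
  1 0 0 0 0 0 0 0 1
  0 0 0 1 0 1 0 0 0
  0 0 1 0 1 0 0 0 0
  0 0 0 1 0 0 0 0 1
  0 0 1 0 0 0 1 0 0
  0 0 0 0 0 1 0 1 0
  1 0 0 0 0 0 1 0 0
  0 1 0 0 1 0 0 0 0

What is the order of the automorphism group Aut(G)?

18

Every vertex has degree 2 and the graph is connected, so G is the 9-cycle C_9. The automorphisms of the 9-cycle are exactly the symmetries of a regular 9-gon: the dihedral group D_9, |D_9| = 18.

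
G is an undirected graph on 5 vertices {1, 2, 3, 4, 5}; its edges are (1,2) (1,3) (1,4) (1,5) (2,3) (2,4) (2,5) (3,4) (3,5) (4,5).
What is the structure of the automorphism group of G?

the symmetric group on 5 letters

Every vertex has degree 4, so G is the complete graph K_5. Any permutation of the 5 vertices preserves K_5, so Aut(K_5) = S_5 of order 5! = 120.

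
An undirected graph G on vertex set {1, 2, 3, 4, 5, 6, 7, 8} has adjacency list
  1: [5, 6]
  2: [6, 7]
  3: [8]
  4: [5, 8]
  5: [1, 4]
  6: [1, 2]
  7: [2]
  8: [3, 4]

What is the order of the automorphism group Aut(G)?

2

The degree sequence is [2, 2, 1, 2, 2, 2, 1, 2]; the two degree-1 vertices 3 and 7 are the ends of a path, so G = P_8. A path has exactly one nontrivial symmetry — reversal — giving Aut(G) of order 2.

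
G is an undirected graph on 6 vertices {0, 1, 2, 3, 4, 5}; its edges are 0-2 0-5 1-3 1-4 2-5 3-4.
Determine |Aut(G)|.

72

G has two connected components, {0, 2, 5} and {1, 3, 4}; each is 2-regular, so G = C_3 ⊔ C_3. Aut of a disjoint union of two copies of C_3 is the wreath product D_3 ≀ Z_2, of order 2·6² = 72.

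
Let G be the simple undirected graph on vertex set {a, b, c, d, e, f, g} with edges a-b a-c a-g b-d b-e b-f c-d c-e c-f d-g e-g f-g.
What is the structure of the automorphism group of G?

The vertices split by degree into {b, c, g} (degree 4) and {a, d, e, f} (degree 3); every edge runs between the two parts, so G is the complete bipartite graph K_{3,4}. Automorphisms preserve the bipartition setwise (since the parts differ in size) and act as S_4 × S_3 within it; |Aut| = 144.

S_4 × S_3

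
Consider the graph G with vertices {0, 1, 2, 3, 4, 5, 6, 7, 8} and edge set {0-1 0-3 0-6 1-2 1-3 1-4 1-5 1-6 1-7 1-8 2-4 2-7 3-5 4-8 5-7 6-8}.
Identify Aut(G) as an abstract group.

D_8

Vertex 1 is the unique vertex of degree 8; the remaining 8 vertices each have degree 3 and induce a cycle, so G is the wheel on 9 vertices with hub 1. With the hub fixed, the remaining symmetry is that of the rim cycle C_8, giving the dihedral group D_8.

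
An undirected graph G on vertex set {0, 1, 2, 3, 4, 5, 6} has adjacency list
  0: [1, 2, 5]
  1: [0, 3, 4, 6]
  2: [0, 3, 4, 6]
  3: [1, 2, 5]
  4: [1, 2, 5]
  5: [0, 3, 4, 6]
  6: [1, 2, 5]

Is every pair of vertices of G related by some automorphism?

No

Automorphisms preserve degree, but G has vertices of degree 3 and vertices of degree 4; no automorphism maps one to the other, so G is not vertex-transitive.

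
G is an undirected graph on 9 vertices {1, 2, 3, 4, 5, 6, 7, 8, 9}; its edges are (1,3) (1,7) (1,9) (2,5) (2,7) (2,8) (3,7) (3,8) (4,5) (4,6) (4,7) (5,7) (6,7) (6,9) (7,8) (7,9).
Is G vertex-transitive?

Vertex 7 is the only vertex of degree 8, so every automorphism fixes it; G is not vertex-transitive.

No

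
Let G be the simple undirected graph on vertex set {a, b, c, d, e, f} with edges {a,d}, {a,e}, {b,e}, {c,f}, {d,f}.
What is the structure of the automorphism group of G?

The degree sequence is [2, 1, 1, 2, 2, 2]; the two degree-1 vertices b and c are the ends of a path, so G = P_6. The only nontrivial automorphism of a path is the end-to-end reflection, so Aut(G) ≅ Z_2.

Z_2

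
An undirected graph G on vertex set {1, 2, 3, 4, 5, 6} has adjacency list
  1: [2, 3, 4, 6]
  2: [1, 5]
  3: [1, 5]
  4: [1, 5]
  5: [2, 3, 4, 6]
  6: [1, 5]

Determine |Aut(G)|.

The vertices split by degree into {1, 5} (degree 4) and {2, 3, 4, 6} (degree 2); every edge runs between the two parts, so G is the complete bipartite graph K_{2,4}. Automorphisms preserve the bipartition setwise (since the parts differ in size) and act as S_4 × S_2 within it; |Aut| = 48.

48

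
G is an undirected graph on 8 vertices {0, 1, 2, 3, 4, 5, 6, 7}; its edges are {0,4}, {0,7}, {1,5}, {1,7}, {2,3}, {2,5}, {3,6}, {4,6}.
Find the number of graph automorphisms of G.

16

G is 2-regular and connected on 8 vertices, i.e. the cycle C_8. C_8 has 8 rotations and 8 reflections, so Aut(C_8) ≅ D_8 of order 16.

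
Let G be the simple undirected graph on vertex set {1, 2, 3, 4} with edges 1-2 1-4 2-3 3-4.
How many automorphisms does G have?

8

G is 2-regular and connected on 4 vertices, i.e. the cycle C_4. C_4 has 4 rotations and 4 reflections, so Aut(C_4) ≅ D_4 of order 8.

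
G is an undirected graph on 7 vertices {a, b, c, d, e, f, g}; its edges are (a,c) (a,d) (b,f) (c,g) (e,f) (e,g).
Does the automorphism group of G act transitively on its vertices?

Automorphisms preserve degree, but G has vertices of degree 1 and vertices of degree 2; no automorphism maps one to the other, so G is not vertex-transitive.

No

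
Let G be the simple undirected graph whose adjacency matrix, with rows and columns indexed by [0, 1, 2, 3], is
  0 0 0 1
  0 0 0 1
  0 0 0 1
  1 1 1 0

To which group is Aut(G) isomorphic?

S_3

Vertex 3 has degree 3 and every other vertex has degree 1, so G is the star K_{1,3} with centre 3. The 3 leaves are pairwise interchangeable while the centre is fixed, giving Aut(G) = S_3.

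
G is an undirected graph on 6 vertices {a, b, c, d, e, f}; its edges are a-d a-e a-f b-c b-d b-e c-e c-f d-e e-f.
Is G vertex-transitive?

Vertex e is the only vertex of degree 5, so every automorphism fixes it; G is not vertex-transitive.

No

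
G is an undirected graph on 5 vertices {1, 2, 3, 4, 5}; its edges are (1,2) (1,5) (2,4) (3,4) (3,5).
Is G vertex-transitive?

Yes

Every vertex has degree 2 and the graph is connected, so G is the 5-cycle C_5. C_5 has 5 rotations and 5 reflections, so Aut(C_5) ≅ D_5 of order 10. This group acts transitively on the 5 vertices.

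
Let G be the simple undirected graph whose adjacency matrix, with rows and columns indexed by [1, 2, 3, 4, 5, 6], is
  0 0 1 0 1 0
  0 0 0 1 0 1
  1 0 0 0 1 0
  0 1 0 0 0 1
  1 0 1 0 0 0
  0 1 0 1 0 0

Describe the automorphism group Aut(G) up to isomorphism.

D_3 ≀ Z_2

G has two connected components, {2, 4, 6} and {1, 3, 5}; each is 2-regular, so G = C_3 ⊔ C_3. With two isomorphic components, Aut(G) = Aut(C_3) ≀ S_2 = (D_3 × D_3) ⋊ Z_2: permute each cycle by D_3, then optionally swap the two cycles. Order 2·(2·3)² = 72.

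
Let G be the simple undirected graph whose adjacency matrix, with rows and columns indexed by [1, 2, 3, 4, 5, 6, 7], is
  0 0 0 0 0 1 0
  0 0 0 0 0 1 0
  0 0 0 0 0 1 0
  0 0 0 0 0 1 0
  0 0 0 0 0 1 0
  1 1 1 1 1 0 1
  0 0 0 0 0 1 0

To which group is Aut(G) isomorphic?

Vertex 6 has degree 6 and every other vertex has degree 1, so G is the star K_{1,6} with centre 6. The 6 leaves are pairwise interchangeable while the centre is fixed, giving Aut(G) = S_6.

S_6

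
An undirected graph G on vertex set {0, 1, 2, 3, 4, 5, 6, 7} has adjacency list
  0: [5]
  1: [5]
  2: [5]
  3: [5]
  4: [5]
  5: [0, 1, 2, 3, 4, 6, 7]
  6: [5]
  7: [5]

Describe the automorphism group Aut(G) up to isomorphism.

Vertex 5 has degree 7 and every other vertex has degree 1, so G is the star K_{1,7} with centre 5. Any automorphism fixes the centre and permutes the 7 leaves freely, so Aut(G) ≅ S_7 of order 7! = 5040.

S_7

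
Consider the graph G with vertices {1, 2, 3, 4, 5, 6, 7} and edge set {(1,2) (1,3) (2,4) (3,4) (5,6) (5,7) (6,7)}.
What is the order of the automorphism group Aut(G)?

48

G has two connected components, {1, 2, 3, 4} and {5, 6, 7}; each is 2-regular, so G = C_4 ⊔ C_3. The components are non-isomorphic (different sizes), so Aut(G) = Aut(C_4) × Aut(C_3) = D_4 × D_3 of order 8·6 = 48.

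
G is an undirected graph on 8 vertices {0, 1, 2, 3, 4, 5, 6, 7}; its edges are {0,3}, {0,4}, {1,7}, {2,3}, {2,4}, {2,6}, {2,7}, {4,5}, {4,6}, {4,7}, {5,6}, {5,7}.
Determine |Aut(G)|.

1

The degree sequence is [2, 1, 4, 2, 5, 3, 3, 4]. Checking the degree-preserving permutations of the vertex set shows that none except the identity preserves every edge, so Aut(G) is trivial.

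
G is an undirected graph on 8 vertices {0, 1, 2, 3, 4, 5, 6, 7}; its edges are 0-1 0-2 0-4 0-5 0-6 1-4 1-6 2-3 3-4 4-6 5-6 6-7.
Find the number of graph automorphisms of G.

1

Degrees alone do not determine every vertex (e.g. 0 and 6 both have degree 5), but their neighbour-degree multisets differ: N(0) has degrees [2, 2, 3, 4, 5] while N(6) has degrees [1, 2, 3, 4, 5]. Repeating this refinement separates all vertices, so the only automorphism is the identity.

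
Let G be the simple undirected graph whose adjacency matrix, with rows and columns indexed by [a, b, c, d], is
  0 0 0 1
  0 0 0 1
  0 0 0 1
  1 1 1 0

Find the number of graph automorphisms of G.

Vertex d has degree 3 and every other vertex has degree 1, so G is the star K_{1,3} with centre d. The 3 leaves are pairwise interchangeable while the centre is fixed, giving Aut(G) = S_3.

6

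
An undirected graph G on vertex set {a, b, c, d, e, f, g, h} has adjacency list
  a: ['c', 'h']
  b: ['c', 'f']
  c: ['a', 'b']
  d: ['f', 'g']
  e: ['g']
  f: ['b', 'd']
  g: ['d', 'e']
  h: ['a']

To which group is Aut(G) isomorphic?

the cyclic group of order 2

The degree sequence is [2, 2, 2, 2, 1, 2, 2, 1]; the two degree-1 vertices e and h are the ends of a path, so G = P_8. The only nontrivial automorphism of a path is the end-to-end reflection, so Aut(G) ≅ Z_2.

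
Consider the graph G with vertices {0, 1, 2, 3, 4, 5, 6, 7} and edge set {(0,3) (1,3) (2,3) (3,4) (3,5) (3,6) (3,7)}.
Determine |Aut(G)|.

5040

Vertex 3 has degree 7 and every other vertex has degree 1, so G is the star K_{1,7} with centre 3. The 7 leaves are pairwise interchangeable while the centre is fixed, giving Aut(G) = S_7.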